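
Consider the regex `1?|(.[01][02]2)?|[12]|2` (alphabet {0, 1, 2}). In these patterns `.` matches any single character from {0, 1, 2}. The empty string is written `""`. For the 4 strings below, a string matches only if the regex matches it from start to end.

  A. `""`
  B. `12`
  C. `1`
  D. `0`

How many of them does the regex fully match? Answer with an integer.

2

A → match
B → no match
C → match
D → no match
Total matched: 2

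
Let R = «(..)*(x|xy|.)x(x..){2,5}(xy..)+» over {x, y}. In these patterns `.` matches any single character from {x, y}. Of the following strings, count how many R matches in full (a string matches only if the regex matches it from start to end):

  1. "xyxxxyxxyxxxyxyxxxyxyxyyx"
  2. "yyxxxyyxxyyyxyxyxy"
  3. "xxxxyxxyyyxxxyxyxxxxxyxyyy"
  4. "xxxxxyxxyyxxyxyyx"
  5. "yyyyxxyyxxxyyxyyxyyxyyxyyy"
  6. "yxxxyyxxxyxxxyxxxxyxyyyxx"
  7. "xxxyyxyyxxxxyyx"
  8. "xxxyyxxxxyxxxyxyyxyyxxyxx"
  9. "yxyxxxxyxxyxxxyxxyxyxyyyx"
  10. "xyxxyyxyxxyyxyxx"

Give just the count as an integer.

6

1 → match
2 → no match
3 → no match
4 → match
5 → match
6 → no match
7 → match
8 → match
9 → no match
10 → match
Total matched: 6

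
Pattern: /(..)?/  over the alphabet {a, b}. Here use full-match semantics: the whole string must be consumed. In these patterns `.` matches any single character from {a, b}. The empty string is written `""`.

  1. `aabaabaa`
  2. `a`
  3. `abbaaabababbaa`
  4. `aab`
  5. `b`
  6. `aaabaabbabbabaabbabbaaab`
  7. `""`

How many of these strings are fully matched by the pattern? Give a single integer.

1 → no match
2 → no match
3 → no match
4 → no match
5 → no match
6 → no match
7 → match
Total matched: 1

1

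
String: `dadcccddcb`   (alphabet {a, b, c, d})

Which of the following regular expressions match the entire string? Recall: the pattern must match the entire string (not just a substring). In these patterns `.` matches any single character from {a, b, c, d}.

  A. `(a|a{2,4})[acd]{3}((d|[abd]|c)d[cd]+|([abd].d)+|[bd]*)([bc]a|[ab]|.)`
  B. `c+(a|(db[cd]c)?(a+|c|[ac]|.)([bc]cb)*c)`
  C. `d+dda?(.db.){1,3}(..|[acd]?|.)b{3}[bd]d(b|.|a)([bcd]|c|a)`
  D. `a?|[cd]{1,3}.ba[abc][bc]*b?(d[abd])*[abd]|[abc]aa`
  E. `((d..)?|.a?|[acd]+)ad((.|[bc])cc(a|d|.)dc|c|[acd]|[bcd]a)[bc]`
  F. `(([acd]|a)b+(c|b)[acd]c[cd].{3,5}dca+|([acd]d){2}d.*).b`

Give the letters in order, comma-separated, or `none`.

A → no match — must start with `a`
B → no match — must start with `c`
C → no match
D → no match
E → match
F → no match

E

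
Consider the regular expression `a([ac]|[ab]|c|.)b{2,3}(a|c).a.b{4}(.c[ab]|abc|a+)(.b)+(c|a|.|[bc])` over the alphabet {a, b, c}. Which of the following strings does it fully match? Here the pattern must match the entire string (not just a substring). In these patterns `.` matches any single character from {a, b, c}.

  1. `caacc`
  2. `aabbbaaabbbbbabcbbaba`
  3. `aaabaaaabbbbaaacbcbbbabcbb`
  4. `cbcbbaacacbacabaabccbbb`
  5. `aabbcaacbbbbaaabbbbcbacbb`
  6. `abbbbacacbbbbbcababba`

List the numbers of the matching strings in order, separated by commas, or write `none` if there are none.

2

1 → no match — must start with `a`
2 → match
3 → no match
4 → no match — must start with `a`
5 → no match
6 → no match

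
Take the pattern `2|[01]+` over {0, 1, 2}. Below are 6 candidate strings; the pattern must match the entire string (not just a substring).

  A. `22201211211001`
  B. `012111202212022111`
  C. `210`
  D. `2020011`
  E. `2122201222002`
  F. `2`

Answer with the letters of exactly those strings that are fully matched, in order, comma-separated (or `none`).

F

A → no match
B → no match
C. `210` → no match
D. `2020011` → no match
E → no match
F. `2` → match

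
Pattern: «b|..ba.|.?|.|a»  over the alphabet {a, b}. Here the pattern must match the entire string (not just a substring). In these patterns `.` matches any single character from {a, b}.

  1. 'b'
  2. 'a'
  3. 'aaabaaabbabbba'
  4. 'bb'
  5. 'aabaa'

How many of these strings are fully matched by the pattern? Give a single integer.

1 → match
2 → match
3 → no match
4 → no match
5 → match
Total matched: 3

3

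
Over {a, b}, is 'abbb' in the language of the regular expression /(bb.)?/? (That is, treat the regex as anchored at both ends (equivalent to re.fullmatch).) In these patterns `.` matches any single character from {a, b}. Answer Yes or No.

No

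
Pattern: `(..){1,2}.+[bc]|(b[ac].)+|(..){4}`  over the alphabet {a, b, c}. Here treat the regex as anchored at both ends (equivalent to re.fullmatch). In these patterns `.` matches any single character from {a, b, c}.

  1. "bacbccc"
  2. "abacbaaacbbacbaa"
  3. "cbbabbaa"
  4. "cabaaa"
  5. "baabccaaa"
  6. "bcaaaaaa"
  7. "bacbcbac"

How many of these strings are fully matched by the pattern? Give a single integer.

4

1. "bacbccc" → match
2 → no match
3. "cbbabbaa" → match
4. "cabaaa" → no match
5. "baabccaaa" → no match
6. "bcaaaaaa" → match
7. "bacbcbac" → match
Total matched: 4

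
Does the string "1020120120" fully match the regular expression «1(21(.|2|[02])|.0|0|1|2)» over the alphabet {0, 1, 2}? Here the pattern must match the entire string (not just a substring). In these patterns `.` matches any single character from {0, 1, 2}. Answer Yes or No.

No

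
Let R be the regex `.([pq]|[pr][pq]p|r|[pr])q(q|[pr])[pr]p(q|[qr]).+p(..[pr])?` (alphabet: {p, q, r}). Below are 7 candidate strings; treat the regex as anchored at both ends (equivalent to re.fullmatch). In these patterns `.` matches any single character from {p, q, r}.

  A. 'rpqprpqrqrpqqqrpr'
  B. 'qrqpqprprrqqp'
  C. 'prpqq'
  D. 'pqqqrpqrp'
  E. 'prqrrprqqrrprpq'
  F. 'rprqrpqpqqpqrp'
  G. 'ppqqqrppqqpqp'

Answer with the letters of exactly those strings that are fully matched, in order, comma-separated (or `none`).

A → no match
B → match
C → no match
D → match
E → no match
F → no match
G → no match

B, D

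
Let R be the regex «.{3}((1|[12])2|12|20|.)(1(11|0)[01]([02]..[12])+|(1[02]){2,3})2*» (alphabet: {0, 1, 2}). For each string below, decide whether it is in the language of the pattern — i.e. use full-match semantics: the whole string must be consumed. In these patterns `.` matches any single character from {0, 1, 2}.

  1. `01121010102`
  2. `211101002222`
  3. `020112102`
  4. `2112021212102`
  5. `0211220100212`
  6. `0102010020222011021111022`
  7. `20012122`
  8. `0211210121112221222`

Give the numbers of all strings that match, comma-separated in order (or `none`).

1, 3, 8

1. `01121010102` → match
2. `211101002222` → no match
3. `020112102` → match
4 → no match
5 → no match
6 → no match
7. `20012122` → no match
8 → match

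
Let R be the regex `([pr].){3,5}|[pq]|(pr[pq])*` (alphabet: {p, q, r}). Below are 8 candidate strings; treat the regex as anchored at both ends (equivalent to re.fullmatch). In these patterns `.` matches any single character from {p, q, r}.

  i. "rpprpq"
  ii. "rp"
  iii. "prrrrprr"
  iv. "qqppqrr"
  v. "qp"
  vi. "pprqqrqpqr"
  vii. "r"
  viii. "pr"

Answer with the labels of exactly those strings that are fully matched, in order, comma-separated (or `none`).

i → match
ii → no match
iii → match
iv → no match
v → no match
vi → no match
vii → no match
viii → no match

i, iii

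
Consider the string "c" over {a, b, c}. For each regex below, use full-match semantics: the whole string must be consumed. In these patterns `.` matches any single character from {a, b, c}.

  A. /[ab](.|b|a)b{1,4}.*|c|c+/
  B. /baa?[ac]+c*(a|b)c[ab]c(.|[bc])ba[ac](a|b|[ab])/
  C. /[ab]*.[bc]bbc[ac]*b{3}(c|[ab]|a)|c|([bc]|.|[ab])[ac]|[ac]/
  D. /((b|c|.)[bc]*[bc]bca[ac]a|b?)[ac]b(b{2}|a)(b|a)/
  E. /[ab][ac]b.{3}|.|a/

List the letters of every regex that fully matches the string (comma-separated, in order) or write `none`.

A, C, E

A → match
B → no match — must start with "ba"
C → match
D → no match
E → match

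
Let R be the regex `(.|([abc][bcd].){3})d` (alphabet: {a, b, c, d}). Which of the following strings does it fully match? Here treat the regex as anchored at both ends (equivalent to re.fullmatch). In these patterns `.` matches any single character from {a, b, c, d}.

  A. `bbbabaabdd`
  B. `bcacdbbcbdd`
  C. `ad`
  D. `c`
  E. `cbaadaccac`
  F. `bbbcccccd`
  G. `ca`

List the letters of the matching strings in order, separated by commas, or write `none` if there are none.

A. `bbbabaabdd` → match
B. `bcacdbbcbdd` → no match
C. `ad` → match
D. `c` → no match — must end with `d`
E. `cbaadaccac` → no match — must end with `d`
F. `bbbcccccd` → no match
G. `ca` → no match — must end with `d`

A, C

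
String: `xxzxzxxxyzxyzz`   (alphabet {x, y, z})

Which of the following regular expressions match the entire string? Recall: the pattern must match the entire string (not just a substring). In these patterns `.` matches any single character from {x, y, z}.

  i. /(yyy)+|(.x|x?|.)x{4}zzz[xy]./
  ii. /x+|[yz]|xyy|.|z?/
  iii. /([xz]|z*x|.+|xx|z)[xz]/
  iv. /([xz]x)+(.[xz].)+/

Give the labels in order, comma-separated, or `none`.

iii, iv

i → no match
ii → no match
iii → match
iv → match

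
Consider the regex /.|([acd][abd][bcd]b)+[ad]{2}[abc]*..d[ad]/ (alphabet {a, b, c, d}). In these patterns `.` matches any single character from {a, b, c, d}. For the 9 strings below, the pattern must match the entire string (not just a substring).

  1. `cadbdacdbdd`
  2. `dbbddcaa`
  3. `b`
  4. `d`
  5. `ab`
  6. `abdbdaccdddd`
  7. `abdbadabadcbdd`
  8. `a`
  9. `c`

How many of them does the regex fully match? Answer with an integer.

1. `cadbdacdbdd` → match
2. `dbbddcaa` → no match
3. `b` → match
4. `d` → match
5. `ab` → no match
6. `abdbdaccdddd` → match
7 → no match
8. `a` → match
9. `c` → match
Total matched: 6

6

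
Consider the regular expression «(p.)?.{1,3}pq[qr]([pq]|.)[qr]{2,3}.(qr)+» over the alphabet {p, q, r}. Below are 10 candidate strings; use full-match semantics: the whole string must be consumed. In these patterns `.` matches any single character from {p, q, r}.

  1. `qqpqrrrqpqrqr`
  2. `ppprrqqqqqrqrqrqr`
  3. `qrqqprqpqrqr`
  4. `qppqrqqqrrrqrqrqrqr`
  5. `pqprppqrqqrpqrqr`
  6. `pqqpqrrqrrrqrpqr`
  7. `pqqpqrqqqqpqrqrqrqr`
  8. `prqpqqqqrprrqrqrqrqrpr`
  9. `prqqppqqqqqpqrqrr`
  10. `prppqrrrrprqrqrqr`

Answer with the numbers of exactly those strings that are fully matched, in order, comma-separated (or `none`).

1 → match
2 → no match
3 → no match
4 → no match
5 → match
6 → no match
7 → match
8 → no match — must end with `qr`
9 → no match — must end with `qr`
10 → no match

1, 5, 7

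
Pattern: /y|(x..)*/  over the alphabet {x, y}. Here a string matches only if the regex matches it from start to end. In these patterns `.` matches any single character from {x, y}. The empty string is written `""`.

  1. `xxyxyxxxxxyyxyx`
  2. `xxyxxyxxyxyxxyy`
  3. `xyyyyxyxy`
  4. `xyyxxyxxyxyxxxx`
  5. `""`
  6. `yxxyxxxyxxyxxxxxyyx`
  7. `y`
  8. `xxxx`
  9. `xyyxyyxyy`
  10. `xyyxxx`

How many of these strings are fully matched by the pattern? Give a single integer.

1 → match
2 → match
3 → no match
4 → match
5 → match
6 → no match
7 → match
8 → no match
9 → match
10 → match
Total matched: 7

7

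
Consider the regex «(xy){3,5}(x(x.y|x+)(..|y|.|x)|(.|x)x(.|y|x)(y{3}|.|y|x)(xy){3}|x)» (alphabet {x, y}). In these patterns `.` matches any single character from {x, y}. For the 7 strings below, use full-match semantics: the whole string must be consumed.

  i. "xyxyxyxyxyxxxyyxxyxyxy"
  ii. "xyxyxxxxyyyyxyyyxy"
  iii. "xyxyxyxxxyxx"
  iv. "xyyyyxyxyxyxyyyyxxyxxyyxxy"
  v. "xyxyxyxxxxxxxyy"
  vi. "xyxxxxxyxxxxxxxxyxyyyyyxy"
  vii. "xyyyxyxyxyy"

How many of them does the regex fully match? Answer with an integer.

2

i → no match
ii → no match
iii → match
iv → no match
v → match
vi → no match
vii → no match
Total matched: 2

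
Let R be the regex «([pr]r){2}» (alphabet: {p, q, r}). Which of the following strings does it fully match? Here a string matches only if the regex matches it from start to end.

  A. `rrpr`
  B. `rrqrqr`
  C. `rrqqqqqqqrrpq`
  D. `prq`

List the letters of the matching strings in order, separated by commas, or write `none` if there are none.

A

A → match
B → no match
C → no match — must end with `r`
D → no match — must end with `r`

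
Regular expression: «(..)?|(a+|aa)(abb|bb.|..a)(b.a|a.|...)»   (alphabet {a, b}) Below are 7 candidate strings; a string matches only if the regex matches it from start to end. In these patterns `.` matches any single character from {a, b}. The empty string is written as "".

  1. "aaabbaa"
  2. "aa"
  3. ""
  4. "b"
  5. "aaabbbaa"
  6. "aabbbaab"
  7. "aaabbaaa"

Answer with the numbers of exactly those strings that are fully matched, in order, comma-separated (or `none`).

1 → match
2 → match
3 → match
4 → no match
5 → match
6 → match
7 → match

1, 2, 3, 5, 6, 7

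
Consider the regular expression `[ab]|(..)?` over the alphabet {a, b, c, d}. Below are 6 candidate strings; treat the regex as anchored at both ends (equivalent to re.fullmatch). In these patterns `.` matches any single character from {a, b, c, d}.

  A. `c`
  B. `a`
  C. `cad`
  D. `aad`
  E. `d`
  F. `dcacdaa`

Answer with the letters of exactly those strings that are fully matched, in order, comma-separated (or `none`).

B

A → no match
B → match
C → no match
D → no match
E → no match
F → no match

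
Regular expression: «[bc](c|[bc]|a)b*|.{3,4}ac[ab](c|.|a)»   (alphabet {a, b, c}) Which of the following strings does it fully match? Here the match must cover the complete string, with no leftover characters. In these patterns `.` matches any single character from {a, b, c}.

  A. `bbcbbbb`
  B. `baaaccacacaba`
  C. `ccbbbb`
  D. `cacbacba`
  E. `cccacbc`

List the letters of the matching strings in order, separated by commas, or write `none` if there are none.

A → no match
B → no match
C → match
D → match
E → match

C, D, E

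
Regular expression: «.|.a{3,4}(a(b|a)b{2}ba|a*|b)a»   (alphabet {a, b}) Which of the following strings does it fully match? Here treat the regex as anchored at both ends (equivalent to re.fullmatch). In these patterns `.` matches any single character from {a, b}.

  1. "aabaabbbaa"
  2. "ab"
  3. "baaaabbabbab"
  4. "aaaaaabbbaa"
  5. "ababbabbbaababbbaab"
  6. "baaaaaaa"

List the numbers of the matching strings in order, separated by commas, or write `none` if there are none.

4, 6

1 → no match
2 → no match
3 → no match
4 → match
5 → no match
6 → match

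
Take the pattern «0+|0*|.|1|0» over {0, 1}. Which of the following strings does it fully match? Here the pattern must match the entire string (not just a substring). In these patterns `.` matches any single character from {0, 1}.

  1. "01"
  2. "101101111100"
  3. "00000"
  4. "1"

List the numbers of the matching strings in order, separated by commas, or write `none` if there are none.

1 → no match
2 → no match
3 → match
4 → match

3, 4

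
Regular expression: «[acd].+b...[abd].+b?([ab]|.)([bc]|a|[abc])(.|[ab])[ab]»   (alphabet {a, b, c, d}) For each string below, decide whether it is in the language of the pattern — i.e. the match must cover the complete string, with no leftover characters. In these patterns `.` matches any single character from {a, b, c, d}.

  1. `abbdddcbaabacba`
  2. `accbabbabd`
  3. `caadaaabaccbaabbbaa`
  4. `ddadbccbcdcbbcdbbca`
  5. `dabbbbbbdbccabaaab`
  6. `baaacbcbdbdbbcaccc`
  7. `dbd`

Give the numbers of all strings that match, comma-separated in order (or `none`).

1 → no match
2 → no match
3 → match
4 → match
5 → match
6 → no match
7 → no match

3, 4, 5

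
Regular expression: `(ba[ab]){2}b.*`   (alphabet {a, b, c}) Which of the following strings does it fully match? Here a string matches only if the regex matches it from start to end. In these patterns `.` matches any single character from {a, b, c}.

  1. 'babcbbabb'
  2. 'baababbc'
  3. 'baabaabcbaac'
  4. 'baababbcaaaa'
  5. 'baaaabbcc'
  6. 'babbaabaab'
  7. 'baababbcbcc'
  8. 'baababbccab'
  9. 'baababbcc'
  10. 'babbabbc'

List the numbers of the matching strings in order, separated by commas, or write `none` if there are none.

2, 3, 4, 6, 7, 8, 9, 10

1 → no match
2 → match
3 → match
4 → match
5 → no match
6 → match
7 → match
8 → match
9 → match
10 → match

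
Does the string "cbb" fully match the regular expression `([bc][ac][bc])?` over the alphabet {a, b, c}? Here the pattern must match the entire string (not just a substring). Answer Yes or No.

No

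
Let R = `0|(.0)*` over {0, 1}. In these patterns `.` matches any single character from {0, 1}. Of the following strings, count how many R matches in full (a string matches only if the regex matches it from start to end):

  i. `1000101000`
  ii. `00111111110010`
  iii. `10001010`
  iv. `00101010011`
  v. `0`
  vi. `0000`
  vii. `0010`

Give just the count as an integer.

i → match
ii → no match
iii → match
iv → no match
v → match
vi → match
vii → match
Total matched: 5

5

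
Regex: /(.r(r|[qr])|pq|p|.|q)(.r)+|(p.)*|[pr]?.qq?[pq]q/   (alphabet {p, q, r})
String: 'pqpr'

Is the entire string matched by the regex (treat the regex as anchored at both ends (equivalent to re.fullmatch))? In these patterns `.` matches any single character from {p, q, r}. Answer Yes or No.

Yes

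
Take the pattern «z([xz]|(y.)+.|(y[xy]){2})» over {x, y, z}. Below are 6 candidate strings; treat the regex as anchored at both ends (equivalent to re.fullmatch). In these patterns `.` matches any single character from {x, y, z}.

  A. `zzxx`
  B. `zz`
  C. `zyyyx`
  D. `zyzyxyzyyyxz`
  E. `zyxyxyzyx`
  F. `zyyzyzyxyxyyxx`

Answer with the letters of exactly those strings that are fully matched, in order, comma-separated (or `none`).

B, C, D

A. `zzxx` → no match
B. `zz` → match
C. `zyyyx` → match
D. `zyzyxyzyyyxz` → match
E. `zyxyxyzyx` → no match
F → no match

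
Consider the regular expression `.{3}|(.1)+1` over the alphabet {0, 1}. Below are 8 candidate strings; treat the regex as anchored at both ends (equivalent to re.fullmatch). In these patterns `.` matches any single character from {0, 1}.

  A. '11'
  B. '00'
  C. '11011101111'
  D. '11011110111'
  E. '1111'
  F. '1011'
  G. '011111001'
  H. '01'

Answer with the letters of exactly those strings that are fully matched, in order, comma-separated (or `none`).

A. '11' → no match
B. '00' → no match
C. '11011101111' → match
D. '11011110111' → no match
E. '1111' → no match
F. '1011' → no match
G. '011111001' → no match
H. '01' → no match

C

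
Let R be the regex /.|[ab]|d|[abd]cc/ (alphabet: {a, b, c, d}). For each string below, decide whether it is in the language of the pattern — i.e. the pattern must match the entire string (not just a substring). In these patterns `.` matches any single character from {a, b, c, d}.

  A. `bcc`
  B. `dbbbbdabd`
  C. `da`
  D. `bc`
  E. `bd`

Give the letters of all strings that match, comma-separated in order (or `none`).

A

A → match
B → no match
C → no match
D → no match
E → no match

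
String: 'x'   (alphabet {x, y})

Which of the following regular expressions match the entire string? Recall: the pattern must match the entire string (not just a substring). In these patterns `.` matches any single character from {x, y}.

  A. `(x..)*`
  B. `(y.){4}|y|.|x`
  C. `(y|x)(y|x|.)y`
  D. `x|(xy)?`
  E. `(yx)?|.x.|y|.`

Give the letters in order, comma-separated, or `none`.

B, D, E

A → no match
B → match
C → no match — must end with 'y'
D → match
E → match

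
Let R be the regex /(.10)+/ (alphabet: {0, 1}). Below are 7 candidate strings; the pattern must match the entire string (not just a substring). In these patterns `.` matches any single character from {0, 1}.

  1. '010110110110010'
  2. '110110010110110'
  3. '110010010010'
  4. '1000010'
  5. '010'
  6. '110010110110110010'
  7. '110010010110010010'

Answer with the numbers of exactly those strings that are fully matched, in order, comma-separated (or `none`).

1, 2, 3, 5, 6, 7

1 → match
2 → match
3 → match
4 → no match
5 → match
6 → match
7 → match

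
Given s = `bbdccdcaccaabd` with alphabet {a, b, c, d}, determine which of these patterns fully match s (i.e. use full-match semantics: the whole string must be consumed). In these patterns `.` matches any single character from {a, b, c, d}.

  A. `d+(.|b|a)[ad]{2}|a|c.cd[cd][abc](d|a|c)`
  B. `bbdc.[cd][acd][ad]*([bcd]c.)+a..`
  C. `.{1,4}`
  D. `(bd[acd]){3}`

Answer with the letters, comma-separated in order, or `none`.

B

A → no match
B → match
C → no match
D → no match — must start with `bd`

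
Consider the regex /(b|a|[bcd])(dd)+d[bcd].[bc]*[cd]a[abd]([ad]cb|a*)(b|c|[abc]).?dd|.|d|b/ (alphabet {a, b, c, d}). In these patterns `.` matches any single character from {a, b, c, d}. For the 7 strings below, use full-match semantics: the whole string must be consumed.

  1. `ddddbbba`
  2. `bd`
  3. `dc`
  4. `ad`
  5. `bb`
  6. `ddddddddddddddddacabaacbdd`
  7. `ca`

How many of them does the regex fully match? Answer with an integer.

1. `ddddbbba` → no match
2. `bd` → no match
3. `dc` → no match
4. `ad` → no match
5. `bb` → no match
6 → no match
7. `ca` → no match
Total matched: 0

0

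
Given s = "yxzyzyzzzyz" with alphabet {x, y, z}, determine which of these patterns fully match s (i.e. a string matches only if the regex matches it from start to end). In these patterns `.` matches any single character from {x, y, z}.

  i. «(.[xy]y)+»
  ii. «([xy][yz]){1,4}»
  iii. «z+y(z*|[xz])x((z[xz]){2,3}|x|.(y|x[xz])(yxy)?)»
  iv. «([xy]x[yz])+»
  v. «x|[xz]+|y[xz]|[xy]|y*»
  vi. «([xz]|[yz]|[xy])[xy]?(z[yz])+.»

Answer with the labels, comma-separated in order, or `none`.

i → no match — must end with "y"
ii → no match
iii → no match — must start with "z"
iv → no match
v → no match
vi → match

vi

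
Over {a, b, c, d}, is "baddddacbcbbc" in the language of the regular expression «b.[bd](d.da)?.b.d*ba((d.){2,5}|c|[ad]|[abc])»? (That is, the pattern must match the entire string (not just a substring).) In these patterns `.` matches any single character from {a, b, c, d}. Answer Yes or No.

No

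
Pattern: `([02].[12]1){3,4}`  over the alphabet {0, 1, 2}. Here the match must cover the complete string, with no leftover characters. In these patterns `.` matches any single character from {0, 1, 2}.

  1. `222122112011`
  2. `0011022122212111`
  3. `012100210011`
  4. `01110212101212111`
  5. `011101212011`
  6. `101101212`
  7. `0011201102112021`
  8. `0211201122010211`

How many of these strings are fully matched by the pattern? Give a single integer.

1 → match
2 → match
3 → match
4 → no match
5 → match
6 → no match — must end with `1`
7 → match
8 → no match
Total matched: 5

5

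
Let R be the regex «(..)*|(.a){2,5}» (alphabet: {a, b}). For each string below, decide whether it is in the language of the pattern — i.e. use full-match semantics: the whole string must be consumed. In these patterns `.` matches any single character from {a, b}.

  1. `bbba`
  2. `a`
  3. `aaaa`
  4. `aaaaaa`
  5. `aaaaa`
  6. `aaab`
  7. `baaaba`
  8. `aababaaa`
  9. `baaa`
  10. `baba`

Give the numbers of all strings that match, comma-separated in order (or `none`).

1, 3, 4, 6, 7, 8, 9, 10

1 → match
2 → no match
3 → match
4 → match
5 → no match
6 → match
7 → match
8 → match
9 → match
10 → match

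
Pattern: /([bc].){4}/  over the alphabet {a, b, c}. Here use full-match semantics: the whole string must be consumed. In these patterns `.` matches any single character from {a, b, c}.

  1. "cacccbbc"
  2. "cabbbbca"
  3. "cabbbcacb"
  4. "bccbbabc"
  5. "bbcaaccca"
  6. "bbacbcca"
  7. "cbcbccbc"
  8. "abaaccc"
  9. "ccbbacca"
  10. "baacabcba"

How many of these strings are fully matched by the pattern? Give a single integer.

4

1 → match
2 → match
3 → no match
4 → match
5 → no match
6 → no match
7 → match
8 → no match
9 → no match
10 → no match
Total matched: 4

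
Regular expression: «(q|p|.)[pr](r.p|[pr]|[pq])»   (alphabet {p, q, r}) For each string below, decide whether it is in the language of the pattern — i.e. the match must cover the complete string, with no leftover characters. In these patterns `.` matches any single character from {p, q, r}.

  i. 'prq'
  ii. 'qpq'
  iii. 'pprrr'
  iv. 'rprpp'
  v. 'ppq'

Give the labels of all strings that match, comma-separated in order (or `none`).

i, ii, iv, v

i → match
ii → match
iii → no match
iv → match
v → match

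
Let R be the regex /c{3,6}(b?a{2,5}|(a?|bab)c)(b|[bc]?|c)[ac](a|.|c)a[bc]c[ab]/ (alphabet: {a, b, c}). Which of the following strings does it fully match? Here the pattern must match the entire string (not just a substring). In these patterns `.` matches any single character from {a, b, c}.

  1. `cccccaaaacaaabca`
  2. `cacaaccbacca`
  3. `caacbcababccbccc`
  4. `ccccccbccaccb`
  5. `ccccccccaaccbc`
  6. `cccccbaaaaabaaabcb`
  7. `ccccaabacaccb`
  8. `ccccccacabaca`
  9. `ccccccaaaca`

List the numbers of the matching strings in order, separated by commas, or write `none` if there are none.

1, 4, 6, 7

1 → match
2 → no match
3 → no match
4 → match
5 → no match
6 → match
7 → match
8 → no match
9 → no match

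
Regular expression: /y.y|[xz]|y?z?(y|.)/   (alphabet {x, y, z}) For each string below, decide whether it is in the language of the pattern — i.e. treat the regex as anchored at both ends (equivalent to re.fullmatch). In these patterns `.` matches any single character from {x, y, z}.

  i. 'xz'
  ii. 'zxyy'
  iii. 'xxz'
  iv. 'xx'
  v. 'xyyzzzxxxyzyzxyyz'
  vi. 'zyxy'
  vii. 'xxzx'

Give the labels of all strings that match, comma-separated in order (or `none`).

i → no match
ii → no match
iii → no match
iv → no match
v → no match
vi → no match
vii → no match

none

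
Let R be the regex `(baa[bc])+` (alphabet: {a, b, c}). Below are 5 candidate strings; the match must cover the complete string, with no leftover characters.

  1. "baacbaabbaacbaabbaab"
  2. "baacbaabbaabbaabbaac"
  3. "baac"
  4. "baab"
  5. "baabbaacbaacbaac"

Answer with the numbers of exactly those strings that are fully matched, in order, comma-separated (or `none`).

1 → match
2 → match
3 → match
4 → match
5 → match

1, 2, 3, 4, 5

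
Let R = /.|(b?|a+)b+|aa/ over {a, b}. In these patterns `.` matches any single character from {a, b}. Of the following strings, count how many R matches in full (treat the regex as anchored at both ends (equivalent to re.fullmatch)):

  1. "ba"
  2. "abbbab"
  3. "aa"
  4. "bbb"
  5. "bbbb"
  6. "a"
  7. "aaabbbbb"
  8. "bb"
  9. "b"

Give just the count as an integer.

7

1 → no match
2 → no match
3 → match
4 → match
5 → match
6 → match
7 → match
8 → match
9 → match
Total matched: 7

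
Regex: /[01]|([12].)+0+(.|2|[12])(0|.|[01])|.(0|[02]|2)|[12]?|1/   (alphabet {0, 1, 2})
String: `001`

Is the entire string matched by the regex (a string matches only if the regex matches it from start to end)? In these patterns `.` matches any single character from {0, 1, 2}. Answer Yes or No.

No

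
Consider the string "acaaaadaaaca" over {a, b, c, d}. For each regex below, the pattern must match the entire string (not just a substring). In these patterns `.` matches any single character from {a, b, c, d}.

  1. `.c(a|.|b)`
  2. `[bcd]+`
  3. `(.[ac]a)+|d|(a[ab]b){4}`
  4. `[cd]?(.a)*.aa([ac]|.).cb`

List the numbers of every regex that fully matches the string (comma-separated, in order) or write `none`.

1 → no match
2 → no match
3 → match
4 → no match — must end with "cb"

3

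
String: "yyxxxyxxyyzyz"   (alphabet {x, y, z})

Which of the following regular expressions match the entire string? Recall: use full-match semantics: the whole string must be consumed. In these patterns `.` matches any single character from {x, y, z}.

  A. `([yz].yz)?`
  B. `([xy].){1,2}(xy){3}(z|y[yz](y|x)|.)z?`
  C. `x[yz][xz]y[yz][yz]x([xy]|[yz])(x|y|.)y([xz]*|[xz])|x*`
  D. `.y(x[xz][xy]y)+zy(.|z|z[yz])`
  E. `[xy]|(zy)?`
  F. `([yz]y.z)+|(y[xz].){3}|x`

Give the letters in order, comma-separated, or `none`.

A → no match
B → no match
C → no match
D → match
E → no match
F → no match

D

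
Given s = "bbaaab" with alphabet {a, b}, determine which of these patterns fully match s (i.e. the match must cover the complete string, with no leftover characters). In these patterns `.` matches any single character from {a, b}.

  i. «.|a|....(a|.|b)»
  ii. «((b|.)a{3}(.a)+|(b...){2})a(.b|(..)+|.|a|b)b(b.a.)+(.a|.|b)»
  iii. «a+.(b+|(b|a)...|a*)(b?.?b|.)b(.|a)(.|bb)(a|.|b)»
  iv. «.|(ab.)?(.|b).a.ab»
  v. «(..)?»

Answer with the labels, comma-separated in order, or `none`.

iv

i → no match
ii → no match
iii → no match — must start with "a"
iv → match
v → no match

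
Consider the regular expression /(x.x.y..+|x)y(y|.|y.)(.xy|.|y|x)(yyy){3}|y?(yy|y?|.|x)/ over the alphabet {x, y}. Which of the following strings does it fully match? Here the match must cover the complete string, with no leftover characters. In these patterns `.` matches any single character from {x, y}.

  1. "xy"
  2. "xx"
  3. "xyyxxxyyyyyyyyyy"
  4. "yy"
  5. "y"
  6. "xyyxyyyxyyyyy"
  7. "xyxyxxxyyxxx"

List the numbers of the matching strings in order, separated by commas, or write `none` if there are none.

1 → no match
2 → no match
3 → match
4 → match
5 → match
6 → no match
7 → no match

3, 4, 5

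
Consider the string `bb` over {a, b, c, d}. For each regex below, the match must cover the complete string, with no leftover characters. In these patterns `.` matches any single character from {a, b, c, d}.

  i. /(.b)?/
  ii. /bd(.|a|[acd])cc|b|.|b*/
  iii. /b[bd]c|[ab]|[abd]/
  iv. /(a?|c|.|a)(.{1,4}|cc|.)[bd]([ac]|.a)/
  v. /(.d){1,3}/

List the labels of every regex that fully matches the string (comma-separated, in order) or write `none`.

i, ii

i → match
ii → match
iii → no match
iv → no match
v → no match — must end with `d`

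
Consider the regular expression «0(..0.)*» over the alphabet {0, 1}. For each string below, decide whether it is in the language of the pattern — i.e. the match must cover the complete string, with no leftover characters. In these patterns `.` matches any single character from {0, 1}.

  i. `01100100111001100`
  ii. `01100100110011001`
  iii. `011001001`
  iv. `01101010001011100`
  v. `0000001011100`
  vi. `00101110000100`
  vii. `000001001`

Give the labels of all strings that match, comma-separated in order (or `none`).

i → match
ii → match
iii → match
iv → match
v → match
vi → no match
vii → match

i, ii, iii, iv, v, vii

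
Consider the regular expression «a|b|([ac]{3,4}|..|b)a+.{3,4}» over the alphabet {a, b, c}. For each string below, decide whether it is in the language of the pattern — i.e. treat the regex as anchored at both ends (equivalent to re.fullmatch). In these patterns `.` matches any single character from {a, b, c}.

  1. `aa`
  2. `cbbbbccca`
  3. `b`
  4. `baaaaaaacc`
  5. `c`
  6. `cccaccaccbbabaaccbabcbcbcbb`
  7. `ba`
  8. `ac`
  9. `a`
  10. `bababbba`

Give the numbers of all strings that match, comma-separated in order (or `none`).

1 → no match
2 → no match
3 → match
4 → match
5 → no match
6 → no match
7 → no match
8 → no match
9 → match
10 → no match

3, 4, 9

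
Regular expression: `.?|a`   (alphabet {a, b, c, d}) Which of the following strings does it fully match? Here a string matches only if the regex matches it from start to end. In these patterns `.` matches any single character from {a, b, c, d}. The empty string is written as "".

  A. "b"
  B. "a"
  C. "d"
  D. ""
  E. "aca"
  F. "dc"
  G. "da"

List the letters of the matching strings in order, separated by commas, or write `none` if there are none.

A → match
B → match
C → match
D → match
E → no match
F → no match
G → no match

A, B, C, D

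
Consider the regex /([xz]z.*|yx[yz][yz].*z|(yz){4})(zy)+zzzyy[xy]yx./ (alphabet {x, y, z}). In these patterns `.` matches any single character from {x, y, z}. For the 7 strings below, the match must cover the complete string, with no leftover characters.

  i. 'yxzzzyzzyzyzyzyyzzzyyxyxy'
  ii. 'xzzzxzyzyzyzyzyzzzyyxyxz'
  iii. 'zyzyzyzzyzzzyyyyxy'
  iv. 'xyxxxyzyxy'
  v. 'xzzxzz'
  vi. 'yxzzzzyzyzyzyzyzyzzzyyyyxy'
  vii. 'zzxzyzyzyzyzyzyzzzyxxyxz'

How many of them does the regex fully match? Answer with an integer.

i → no match
ii → match
iii → no match
iv → no match
v → no match
vi → match
vii → no match
Total matched: 2

2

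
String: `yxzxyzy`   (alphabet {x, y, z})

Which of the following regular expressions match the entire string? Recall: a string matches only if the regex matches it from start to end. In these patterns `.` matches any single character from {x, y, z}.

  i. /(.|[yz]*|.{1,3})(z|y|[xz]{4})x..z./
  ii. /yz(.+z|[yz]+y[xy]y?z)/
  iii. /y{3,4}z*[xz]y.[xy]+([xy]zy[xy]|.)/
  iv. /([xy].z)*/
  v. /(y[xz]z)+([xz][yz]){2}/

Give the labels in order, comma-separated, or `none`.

v

i → no match
ii → no match — must start with `yz`
iii → no match
iv → no match
v → match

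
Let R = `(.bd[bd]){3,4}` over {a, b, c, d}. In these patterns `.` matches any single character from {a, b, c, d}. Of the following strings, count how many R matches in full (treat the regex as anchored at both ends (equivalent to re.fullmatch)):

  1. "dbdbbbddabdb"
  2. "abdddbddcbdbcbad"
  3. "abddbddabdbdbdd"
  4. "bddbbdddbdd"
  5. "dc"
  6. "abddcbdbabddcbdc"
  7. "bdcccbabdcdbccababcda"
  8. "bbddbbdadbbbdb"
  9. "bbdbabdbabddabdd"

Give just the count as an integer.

2

1 → match
2 → no match
3 → no match
4 → no match
5 → no match
6 → no match
7 → no match
8 → no match
9 → match
Total matched: 2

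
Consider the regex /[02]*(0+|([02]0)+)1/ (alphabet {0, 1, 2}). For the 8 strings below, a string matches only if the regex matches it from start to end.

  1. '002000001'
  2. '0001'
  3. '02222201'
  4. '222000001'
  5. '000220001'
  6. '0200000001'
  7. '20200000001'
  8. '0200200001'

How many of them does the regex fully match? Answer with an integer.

8

1 → match
2 → match
3 → match
4 → match
5 → match
6 → match
7 → match
8 → match
Total matched: 8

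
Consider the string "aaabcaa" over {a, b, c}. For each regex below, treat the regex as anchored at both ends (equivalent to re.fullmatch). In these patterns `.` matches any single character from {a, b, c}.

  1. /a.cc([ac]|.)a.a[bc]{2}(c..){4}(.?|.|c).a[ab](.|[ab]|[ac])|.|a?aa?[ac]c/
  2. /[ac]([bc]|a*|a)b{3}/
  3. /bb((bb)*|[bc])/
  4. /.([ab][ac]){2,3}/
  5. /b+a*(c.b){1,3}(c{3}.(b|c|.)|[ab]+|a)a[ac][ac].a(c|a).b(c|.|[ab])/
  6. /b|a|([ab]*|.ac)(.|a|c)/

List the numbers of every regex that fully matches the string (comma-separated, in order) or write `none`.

4

1 → no match
2 → no match — must end with "b"
3 → no match — must start with "bb"
4 → match
5 → no match — must start with "b"
6 → no match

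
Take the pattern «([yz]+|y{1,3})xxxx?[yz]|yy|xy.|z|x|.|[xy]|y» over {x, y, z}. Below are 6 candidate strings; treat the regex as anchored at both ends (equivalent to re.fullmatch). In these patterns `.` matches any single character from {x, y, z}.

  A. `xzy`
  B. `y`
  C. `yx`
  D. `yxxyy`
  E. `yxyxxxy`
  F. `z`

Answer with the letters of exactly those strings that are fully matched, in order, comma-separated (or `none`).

A → no match
B → match
C → no match
D → no match
E → no match
F → match

B, F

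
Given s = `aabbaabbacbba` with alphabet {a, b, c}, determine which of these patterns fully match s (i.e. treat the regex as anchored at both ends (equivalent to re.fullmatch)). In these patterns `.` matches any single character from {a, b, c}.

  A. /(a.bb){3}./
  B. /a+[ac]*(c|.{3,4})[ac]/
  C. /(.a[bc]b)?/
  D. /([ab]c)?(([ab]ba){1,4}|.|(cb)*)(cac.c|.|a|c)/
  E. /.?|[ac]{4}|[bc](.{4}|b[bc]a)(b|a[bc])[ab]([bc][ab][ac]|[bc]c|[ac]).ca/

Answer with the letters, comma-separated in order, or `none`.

A → match
B → no match
C → no match
D → no match
E → no match

A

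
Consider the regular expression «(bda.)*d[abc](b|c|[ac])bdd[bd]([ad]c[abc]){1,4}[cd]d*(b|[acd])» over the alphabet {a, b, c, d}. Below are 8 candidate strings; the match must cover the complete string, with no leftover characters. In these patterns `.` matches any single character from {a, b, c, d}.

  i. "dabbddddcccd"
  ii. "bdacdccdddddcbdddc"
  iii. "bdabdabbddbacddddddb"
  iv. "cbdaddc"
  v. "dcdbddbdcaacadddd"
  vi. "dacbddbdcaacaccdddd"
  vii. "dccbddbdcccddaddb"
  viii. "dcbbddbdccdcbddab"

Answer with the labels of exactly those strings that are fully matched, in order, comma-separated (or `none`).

i → match
ii → no match
iii → no match
iv → no match
v → no match
vi → no match
vii → no match
viii → no match

i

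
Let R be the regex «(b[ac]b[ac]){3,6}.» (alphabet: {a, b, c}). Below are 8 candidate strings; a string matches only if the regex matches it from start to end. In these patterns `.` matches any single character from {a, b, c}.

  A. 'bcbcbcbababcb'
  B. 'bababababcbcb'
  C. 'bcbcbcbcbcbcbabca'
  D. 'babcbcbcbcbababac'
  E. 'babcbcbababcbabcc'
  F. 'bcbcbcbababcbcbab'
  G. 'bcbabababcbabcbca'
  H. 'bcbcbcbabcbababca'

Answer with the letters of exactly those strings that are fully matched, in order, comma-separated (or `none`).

A, B, C, D, E, F, G, H

A → match
B → match
C → match
D → match
E → match
F → match
G → match
H → match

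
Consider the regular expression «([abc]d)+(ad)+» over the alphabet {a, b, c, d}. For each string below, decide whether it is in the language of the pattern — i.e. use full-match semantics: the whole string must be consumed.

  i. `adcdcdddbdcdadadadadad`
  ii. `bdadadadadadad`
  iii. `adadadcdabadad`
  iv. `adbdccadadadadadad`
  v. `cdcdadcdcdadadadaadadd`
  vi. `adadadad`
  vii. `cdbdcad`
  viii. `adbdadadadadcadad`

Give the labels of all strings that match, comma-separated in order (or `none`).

ii, vi

i → no match
ii → match
iii → no match
iv → no match
v → no match — must end with `ad`
vi → match
vii → no match
viii → no match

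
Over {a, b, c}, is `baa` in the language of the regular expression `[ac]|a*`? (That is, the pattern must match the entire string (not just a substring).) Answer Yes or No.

No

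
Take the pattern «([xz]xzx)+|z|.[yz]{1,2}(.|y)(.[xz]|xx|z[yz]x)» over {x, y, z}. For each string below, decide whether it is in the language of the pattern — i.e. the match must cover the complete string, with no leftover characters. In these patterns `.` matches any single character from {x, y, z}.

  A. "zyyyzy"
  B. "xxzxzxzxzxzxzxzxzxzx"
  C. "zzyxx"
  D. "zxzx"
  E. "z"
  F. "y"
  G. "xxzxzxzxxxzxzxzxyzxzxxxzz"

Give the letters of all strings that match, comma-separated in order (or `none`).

A → no match
B → match
C → match
D → match
E → match
F → no match
G → no match

B, C, D, E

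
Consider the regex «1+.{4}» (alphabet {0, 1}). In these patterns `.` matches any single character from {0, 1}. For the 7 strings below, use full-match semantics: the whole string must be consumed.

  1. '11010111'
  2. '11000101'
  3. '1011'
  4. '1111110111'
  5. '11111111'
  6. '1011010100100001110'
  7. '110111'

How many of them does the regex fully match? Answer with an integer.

3

1. '11010111' → no match
2. '11000101' → no match
3. '1011' → no match
4. '1111110111' → match
5. '11111111' → match
6 → no match
7. '110111' → match
Total matched: 3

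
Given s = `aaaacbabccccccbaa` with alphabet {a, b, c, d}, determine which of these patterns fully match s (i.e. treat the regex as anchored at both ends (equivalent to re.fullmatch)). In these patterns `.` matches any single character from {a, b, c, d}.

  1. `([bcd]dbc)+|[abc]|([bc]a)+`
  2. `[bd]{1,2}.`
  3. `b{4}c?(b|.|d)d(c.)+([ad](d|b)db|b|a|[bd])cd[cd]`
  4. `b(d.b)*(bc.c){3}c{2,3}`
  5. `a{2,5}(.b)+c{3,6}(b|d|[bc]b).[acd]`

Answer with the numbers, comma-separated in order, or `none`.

5

1 → no match
2 → no match
3 → no match — must start with `b`
4 → no match — must start with `b`
5 → match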